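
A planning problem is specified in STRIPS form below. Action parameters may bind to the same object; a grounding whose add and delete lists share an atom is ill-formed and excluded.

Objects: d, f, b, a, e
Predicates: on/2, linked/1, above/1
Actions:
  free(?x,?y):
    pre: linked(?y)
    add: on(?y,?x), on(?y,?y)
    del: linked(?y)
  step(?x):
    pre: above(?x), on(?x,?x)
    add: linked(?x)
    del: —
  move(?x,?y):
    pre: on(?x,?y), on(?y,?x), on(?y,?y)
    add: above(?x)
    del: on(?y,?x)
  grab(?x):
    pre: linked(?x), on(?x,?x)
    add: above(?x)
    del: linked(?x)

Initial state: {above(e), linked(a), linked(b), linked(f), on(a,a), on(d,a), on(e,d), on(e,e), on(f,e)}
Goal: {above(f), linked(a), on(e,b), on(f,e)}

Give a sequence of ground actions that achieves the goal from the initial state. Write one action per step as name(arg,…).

free(d,f); step(e); free(b,e); move(f,f)

1. free(d,f)  →  {above(e), linked(a), linked(b), on(a,a), on(d,a), on(e,d), on(e,e), on(f,d), on(f,e), on(f,f)}
2. step(e)  →  {above(e), linked(a), linked(b), linked(e), on(a,a), on(d,a), on(e,d), on(e,e), on(f,d), on(f,e), on(f,f)}
3. free(b,e)  →  {above(e), linked(a), linked(b), on(a,a), on(d,a), on(e,b), on(e,d), on(e,e), on(f,d), on(f,e), on(f,f)}
4. move(f,f)  →  {above(e), above(f), linked(a), linked(b), on(a,a), on(d,a), on(e,b), on(e,d), on(e,e), on(f,d), on(f,e)}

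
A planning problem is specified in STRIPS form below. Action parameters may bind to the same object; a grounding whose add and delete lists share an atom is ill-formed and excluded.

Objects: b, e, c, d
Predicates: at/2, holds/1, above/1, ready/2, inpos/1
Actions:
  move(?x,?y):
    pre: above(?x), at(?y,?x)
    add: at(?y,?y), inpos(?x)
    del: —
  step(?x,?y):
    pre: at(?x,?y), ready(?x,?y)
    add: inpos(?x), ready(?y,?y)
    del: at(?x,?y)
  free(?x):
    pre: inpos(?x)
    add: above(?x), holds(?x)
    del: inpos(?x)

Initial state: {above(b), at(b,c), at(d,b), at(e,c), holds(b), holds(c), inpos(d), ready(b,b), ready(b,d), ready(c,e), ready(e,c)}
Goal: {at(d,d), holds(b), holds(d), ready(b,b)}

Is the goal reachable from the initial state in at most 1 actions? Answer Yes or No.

1. move(b,d)  →  {above(b), at(b,c), at(d,b), at(d,d), at(e,c), holds(b), holds(c), inpos(b), inpos(d), ready(b,b), ready(b,d), ready(c,e), ready(e,c)}
2. free(d)  →  {above(b), above(d), at(b,c), at(d,b), at(d,d), at(e,c), holds(b), holds(c), holds(d), inpos(b), ready(b,b), ready(b,d), ready(c,e), ready(e,c)}
optimal plan length = 2; 2 > 1

No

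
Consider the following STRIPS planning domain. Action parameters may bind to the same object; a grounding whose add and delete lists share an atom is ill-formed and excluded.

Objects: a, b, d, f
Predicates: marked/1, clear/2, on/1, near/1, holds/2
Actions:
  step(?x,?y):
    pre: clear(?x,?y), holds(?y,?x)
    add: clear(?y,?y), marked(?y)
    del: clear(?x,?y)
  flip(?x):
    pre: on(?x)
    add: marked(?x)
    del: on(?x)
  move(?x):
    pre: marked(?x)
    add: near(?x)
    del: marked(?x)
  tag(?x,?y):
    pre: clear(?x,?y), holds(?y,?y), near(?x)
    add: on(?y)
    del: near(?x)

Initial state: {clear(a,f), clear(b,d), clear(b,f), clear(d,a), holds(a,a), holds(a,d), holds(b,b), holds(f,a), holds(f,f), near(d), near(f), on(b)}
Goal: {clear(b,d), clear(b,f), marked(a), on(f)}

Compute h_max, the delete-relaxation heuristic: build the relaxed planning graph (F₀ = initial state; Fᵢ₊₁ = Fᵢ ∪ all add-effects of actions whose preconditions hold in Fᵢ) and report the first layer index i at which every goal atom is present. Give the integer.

F0 = init (12 atoms)
F1 = F0 ∪ {clear(a,a), clear(f,f), marked(a), marked(b), marked(f), on(a)}  (18 atoms)
F2 = F1 ∪ {near(a), near(b), on(f)}  (21 atoms)
goal ⊆ F2  ⇒  h_max = 2

2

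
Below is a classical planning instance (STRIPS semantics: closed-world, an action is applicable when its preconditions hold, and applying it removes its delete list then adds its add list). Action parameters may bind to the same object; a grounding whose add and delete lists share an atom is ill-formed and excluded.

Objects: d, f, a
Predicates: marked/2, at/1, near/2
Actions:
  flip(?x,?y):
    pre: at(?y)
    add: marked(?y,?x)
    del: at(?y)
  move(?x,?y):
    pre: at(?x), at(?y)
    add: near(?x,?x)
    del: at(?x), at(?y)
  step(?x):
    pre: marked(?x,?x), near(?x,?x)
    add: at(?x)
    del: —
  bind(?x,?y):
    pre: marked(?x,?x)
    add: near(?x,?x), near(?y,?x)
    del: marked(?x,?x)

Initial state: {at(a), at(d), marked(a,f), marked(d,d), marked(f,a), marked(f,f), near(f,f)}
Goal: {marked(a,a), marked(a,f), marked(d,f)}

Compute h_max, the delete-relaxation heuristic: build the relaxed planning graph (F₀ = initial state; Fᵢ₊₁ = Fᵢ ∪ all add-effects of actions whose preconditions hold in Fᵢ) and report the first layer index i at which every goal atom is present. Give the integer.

F0 = init (7 atoms)
F1 = F0 ∪ {at(f), marked(a,a), marked(a,d), marked(d,a), marked(d,f), near(a,a), near(a,d), near(a,f), near(d,d), near(d,f), near(f,d)}  (18 atoms)
goal ⊆ F1  ⇒  h_max = 1

1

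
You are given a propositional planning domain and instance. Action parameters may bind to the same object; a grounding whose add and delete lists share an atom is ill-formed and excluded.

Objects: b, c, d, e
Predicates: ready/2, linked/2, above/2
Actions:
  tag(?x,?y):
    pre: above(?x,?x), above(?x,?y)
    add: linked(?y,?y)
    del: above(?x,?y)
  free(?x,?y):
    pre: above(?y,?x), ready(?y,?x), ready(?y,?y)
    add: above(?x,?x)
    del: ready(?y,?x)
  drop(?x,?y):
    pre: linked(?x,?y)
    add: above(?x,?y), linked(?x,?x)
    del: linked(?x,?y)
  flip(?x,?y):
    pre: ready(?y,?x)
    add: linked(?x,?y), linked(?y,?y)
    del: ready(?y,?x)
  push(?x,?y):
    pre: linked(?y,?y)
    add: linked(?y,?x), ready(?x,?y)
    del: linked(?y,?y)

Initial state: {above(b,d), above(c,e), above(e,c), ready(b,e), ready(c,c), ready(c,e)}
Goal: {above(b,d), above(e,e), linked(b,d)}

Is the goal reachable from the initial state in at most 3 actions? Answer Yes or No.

1. free(e,c)  →  {above(b,d), above(c,e), above(e,c), above(e,e), ready(b,e), ready(c,c)}
2. flip(e,b)  →  {above(b,d), above(c,e), above(e,c), above(e,e), linked(b,b), linked(e,b), ready(c,c)}
3. push(d,b)  →  {above(b,d), above(c,e), above(e,c), above(e,e), linked(b,d), linked(e,b), ready(c,c), ready(d,b)}
optimal plan length = 3; 3 ≤ 3

Yes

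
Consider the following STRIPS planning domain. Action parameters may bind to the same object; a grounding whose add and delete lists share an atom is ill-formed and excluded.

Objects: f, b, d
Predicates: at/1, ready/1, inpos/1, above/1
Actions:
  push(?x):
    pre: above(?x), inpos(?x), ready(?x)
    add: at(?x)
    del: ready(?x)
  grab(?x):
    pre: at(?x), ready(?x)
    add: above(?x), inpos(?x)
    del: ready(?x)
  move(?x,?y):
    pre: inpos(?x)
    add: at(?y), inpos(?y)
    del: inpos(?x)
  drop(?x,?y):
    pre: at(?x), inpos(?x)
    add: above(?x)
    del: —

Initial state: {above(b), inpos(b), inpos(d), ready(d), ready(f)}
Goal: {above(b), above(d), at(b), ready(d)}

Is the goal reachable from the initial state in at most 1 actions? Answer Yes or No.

No

1. move(b,d)  →  {above(b), at(d), inpos(d), ready(d), ready(f)}
2. drop(d,f)  →  {above(b), above(d), at(d), inpos(d), ready(d), ready(f)}
3. move(d,b)  →  {above(b), above(d), at(b), at(d), inpos(b), ready(d), ready(f)}
optimal plan length = 3; 3 > 1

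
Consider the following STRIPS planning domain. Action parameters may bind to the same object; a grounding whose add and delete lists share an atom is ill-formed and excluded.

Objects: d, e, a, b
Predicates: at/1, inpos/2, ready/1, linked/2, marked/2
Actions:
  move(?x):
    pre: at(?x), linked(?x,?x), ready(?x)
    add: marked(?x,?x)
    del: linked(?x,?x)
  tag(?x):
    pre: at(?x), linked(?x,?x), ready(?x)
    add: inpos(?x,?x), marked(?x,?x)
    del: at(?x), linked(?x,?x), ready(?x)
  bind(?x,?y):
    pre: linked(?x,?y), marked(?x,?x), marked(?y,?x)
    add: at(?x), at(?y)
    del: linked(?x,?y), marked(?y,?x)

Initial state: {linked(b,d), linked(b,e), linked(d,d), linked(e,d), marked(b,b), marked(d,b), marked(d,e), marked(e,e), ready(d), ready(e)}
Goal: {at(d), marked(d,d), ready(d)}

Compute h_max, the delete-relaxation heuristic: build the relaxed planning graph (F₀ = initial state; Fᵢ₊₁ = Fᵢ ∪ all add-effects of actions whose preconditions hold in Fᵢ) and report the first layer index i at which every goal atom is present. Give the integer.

2

F0 = init (10 atoms)
F1 = F0 ∪ {at(b), at(d), at(e)}  (13 atoms)
F2 = F1 ∪ {inpos(d,d), marked(d,d)}  (15 atoms)
goal ⊆ F2  ⇒  h_max = 2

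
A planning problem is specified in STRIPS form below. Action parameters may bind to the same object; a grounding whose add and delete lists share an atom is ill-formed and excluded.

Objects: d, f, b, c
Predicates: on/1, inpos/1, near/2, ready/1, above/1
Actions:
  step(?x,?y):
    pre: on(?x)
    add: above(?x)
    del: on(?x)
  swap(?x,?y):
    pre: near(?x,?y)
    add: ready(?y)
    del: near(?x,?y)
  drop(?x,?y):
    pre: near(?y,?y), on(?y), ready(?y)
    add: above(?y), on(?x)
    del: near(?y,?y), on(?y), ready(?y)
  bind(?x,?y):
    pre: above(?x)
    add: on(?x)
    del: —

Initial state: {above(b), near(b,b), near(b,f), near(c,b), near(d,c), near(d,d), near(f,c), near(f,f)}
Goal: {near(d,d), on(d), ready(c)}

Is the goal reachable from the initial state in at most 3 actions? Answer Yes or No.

1. swap(d,c)  →  {above(b), near(b,b), near(b,f), near(c,b), near(d,d), near(f,c), near(f,f), ready(c)}
2. swap(c,b)  →  {above(b), near(b,b), near(b,f), near(d,d), near(f,c), near(f,f), ready(b), ready(c)}
3. bind(b,d)  →  {above(b), near(b,b), near(b,f), near(d,d), near(f,c), near(f,f), on(b), ready(b), ready(c)}
4. drop(d,b)  →  {above(b), near(b,f), near(d,d), near(f,c), near(f,f), on(d), ready(c)}
optimal plan length = 4; 4 > 3

No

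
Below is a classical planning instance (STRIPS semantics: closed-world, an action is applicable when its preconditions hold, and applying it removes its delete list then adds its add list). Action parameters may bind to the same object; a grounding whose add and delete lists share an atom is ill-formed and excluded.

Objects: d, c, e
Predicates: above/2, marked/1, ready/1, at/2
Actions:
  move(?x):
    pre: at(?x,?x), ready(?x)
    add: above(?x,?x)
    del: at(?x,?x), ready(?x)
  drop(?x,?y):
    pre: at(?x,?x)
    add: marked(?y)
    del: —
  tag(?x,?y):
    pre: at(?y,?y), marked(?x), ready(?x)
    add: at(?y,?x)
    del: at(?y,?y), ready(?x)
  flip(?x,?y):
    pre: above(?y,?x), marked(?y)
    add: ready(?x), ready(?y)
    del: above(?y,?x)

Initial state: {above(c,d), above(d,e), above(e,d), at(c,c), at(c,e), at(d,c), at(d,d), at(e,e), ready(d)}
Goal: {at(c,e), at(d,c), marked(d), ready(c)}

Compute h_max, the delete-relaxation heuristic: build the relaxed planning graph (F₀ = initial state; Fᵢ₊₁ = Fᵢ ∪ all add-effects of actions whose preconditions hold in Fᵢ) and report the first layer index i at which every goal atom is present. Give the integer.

F0 = init (9 atoms)
F1 = F0 ∪ {above(d,d), marked(c), marked(d), marked(e)}  (13 atoms)
F2 = F1 ∪ {at(c,d), at(e,d), ready(c), ready(e)}  (17 atoms)
goal ⊆ F2  ⇒  h_max = 2

2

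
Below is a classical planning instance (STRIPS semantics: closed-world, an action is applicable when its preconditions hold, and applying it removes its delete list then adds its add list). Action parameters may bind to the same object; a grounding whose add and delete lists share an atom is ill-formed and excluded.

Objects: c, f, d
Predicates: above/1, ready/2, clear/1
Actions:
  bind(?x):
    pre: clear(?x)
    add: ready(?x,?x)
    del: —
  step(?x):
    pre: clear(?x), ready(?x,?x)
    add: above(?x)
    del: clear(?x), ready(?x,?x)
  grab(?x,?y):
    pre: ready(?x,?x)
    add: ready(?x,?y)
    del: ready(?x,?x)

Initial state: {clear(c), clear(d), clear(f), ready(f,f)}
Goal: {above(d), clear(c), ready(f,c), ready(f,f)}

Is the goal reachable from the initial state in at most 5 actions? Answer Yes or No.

1. bind(d)  →  {clear(c), clear(d), clear(f), ready(d,d), ready(f,f)}
2. step(d)  →  {above(d), clear(c), clear(f), ready(f,f)}
3. grab(f,c)  →  {above(d), clear(c), clear(f), ready(f,c)}
4. bind(f)  →  {above(d), clear(c), clear(f), ready(f,c), ready(f,f)}
optimal plan length = 4; 4 ≤ 5

Yes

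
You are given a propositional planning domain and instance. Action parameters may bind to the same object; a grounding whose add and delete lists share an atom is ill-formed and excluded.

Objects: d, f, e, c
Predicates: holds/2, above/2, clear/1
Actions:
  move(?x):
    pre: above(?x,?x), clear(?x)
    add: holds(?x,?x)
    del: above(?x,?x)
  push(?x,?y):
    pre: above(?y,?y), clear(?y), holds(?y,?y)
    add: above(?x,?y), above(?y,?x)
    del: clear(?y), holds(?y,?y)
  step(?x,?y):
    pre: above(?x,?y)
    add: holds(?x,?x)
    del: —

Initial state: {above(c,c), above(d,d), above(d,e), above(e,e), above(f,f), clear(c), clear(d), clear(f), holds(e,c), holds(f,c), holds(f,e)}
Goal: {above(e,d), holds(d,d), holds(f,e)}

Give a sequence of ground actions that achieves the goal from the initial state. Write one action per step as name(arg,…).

step(d,d); push(e,d); step(d,d)

1. step(d,d)  →  {above(c,c), above(d,d), above(d,e), above(e,e), above(f,f), clear(c), clear(d), clear(f), holds(d,d), holds(e,c), holds(f,c), holds(f,e)}
2. push(e,d)  →  {above(c,c), above(d,d), above(d,e), above(e,d), above(e,e), above(f,f), clear(c), clear(f), holds(e,c), holds(f,c), holds(f,e)}
3. step(d,d)  →  {above(c,c), above(d,d), above(d,e), above(e,d), above(e,e), above(f,f), clear(c), clear(f), holds(d,d), holds(e,c), holds(f,c), holds(f,e)}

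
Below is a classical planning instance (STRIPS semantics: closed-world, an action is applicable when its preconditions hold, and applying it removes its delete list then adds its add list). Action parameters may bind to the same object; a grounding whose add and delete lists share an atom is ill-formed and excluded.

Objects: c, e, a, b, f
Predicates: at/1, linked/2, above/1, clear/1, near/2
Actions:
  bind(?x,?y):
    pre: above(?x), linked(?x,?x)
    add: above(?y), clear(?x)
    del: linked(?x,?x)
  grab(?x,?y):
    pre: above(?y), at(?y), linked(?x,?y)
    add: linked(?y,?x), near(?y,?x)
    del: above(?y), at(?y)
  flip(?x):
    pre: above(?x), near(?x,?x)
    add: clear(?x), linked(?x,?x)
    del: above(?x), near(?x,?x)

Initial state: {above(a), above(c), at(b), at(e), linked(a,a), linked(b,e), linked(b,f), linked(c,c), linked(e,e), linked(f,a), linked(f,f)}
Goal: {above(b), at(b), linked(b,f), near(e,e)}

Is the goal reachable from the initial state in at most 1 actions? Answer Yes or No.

No

1. bind(c,e)  →  {above(a), above(c), above(e), at(b), at(e), clear(c), linked(a,a), linked(b,e), linked(b,f), linked(e,e), linked(f,a), linked(f,f)}
2. bind(a,b)  →  {above(a), above(b), above(c), above(e), at(b), at(e), clear(a), clear(c), linked(b,e), linked(b,f), linked(e,e), linked(f,a), linked(f,f)}
3. grab(e,e)  →  {above(a), above(b), above(c), at(b), clear(a), clear(c), linked(b,e), linked(b,f), linked(e,e), linked(f,a), linked(f,f), near(e,e)}
optimal plan length = 3; 3 > 1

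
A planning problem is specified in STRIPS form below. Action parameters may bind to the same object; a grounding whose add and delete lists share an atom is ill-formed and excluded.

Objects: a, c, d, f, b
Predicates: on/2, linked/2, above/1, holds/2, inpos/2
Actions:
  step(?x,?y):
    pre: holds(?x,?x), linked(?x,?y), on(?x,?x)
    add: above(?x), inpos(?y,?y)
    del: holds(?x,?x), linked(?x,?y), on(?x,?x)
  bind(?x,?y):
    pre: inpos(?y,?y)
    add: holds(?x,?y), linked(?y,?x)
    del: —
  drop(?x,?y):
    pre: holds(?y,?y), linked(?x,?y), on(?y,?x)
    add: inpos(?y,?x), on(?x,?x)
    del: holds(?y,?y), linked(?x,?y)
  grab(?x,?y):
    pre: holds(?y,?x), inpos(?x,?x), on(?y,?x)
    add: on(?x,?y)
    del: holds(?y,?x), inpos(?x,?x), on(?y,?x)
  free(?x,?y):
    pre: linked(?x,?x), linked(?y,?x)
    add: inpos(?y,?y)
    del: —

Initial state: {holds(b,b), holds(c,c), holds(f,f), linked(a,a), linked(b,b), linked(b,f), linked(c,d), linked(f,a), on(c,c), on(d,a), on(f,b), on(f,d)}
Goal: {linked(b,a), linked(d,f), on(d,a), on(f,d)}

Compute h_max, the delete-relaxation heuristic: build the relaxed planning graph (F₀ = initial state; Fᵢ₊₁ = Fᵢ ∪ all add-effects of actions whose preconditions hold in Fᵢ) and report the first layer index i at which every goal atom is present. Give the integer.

2

F0 = init (12 atoms)
F1 = F0 ∪ {above(c), inpos(a,a), inpos(b,b), inpos(d,d), inpos(f,b), inpos(f,f), on(b,b)}  (19 atoms)
F2 = F1 ∪ {above(b), holds(a,a), holds(a,b), holds(a,d), holds(a,f), holds(b,a), holds(b,d), holds(b,f), holds(c,a), holds(c,b), holds(c,d), holds(c,f), holds(d,a), holds(d,b), holds(d,d), holds(d,f), holds(f,a), holds(f,b), holds(f,d), linked(a,b), linked(a,c), linked(a,d), linked(a,f), linked(b,a), linked(b,c), linked(b,d), linked(d,a), linked(d,b), linked(d,c), linked(d,d), linked(d,f), linked(f,b), linked(f,c), linked(f,d), linked(f,f)}  (54 atoms)
goal ⊆ F2  ⇒  h_max = 2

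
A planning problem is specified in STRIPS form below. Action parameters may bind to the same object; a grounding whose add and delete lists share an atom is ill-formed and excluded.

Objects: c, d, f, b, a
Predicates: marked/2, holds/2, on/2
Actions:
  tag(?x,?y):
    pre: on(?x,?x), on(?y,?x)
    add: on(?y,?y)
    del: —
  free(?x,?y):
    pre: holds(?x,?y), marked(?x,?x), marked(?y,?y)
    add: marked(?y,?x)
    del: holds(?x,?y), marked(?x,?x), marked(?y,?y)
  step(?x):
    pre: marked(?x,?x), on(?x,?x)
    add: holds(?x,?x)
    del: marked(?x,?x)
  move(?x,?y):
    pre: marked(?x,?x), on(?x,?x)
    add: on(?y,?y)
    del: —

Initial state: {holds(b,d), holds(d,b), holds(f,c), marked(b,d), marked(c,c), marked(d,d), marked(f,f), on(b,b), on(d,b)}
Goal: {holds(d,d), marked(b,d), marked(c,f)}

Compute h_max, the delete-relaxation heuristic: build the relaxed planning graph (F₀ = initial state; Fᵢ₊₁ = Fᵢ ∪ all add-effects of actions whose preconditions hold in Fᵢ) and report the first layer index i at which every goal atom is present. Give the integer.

F0 = init (9 atoms)
F1 = F0 ∪ {marked(c,f), on(d,d)}  (11 atoms)
F2 = F1 ∪ {holds(d,d), on(a,a), on(c,c), on(f,f)}  (15 atoms)
goal ⊆ F2  ⇒  h_max = 2

2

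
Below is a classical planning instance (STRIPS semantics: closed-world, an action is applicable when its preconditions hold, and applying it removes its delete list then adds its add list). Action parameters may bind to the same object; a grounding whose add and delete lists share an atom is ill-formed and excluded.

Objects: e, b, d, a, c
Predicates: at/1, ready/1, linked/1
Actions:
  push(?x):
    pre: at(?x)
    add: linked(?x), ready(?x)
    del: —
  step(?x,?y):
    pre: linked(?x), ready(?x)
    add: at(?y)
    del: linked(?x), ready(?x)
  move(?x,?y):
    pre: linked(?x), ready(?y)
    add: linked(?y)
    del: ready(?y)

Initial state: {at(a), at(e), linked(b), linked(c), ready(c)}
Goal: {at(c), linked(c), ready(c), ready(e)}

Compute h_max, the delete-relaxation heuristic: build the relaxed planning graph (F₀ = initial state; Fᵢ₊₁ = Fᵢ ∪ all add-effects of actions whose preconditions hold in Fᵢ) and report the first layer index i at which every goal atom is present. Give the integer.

F0 = init (5 atoms)
F1 = F0 ∪ {at(b), at(c), at(d), linked(a), linked(e), ready(a), ready(e)}  (12 atoms)
goal ⊆ F1  ⇒  h_max = 1

1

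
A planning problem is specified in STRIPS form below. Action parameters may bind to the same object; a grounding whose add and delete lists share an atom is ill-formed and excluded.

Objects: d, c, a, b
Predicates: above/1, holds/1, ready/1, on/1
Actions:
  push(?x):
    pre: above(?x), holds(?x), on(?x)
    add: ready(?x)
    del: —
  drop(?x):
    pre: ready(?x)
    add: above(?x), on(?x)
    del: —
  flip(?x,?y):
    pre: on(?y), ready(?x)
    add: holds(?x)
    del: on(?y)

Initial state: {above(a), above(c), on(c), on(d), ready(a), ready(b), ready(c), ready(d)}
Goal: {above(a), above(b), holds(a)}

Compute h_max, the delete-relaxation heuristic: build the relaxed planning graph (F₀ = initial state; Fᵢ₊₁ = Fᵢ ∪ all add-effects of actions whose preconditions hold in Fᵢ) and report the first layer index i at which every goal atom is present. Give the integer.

F0 = init (8 atoms)
F1 = F0 ∪ {above(b), above(d), holds(a), holds(b), holds(c), holds(d), on(a), on(b)}  (16 atoms)
goal ⊆ F1  ⇒  h_max = 1

1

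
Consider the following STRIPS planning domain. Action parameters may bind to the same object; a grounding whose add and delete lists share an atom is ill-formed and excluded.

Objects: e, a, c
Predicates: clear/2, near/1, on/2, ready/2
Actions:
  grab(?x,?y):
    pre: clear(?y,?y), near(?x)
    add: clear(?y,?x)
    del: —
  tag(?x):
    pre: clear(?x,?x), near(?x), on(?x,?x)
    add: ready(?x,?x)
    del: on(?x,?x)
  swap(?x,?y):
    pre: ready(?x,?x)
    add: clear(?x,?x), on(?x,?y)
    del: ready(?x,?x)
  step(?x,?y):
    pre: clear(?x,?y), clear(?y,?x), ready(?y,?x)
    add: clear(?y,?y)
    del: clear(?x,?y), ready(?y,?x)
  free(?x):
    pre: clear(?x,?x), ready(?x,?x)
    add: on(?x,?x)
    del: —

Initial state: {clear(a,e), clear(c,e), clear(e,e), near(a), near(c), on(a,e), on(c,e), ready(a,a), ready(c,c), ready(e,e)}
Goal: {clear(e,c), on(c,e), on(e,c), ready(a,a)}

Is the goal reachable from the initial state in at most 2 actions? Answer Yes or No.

Yes

1. grab(c,e)  →  {clear(a,e), clear(c,e), clear(e,c), clear(e,e), near(a), near(c), on(a,e), on(c,e), ready(a,a), ready(c,c), ready(e,e)}
2. swap(e,c)  →  {clear(a,e), clear(c,e), clear(e,c), clear(e,e), near(a), near(c), on(a,e), on(c,e), on(e,c), ready(a,a), ready(c,c)}
optimal plan length = 2; 2 ≤ 2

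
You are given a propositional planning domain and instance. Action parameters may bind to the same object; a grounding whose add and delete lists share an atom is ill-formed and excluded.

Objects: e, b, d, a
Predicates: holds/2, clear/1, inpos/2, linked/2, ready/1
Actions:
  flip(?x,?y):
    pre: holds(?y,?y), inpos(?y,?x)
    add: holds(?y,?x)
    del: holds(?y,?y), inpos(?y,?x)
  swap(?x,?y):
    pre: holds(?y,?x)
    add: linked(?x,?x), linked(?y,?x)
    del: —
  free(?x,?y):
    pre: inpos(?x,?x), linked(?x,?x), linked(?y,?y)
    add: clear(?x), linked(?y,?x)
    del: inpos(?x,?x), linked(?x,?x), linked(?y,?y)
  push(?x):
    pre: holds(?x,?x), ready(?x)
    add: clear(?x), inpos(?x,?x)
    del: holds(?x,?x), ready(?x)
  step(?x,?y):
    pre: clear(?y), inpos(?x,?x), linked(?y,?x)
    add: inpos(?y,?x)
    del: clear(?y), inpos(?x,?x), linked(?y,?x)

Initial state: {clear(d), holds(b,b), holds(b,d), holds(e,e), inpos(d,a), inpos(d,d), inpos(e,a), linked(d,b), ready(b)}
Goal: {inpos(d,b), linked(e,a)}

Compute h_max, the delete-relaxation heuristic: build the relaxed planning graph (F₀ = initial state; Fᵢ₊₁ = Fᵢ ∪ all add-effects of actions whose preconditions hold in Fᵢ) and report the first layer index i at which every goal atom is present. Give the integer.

F0 = init (9 atoms)
F1 = F0 ∪ {clear(b), holds(e,a), inpos(b,b), linked(b,b), linked(b,d), linked(d,d), linked(e,e)}  (16 atoms)
F2 = F1 ∪ {inpos(b,d), inpos(d,b), linked(a,a), linked(e,a), linked(e,b), linked(e,d)}  (22 atoms)
goal ⊆ F2  ⇒  h_max = 2

2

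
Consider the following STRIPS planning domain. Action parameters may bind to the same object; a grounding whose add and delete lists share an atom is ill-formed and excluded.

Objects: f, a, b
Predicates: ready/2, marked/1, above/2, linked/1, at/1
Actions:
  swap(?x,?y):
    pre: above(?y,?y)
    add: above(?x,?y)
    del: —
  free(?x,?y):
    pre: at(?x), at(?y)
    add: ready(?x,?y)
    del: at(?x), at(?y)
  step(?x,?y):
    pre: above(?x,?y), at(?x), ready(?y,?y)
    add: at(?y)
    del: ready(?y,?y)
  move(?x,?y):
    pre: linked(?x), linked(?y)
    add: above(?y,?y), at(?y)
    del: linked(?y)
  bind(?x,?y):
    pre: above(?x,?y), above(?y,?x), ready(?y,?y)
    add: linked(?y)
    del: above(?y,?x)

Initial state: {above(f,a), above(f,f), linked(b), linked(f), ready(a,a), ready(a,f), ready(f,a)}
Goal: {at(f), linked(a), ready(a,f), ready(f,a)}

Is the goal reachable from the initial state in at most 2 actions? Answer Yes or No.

No

1. swap(a,f)  →  {above(a,f), above(f,a), above(f,f), linked(b), linked(f), ready(a,a), ready(a,f), ready(f,a)}
2. move(f,f)  →  {above(a,f), above(f,a), above(f,f), at(f), linked(b), ready(a,a), ready(a,f), ready(f,a)}
3. bind(f,a)  →  {above(f,a), above(f,f), at(f), linked(a), linked(b), ready(a,a), ready(a,f), ready(f,a)}
optimal plan length = 3; 3 > 2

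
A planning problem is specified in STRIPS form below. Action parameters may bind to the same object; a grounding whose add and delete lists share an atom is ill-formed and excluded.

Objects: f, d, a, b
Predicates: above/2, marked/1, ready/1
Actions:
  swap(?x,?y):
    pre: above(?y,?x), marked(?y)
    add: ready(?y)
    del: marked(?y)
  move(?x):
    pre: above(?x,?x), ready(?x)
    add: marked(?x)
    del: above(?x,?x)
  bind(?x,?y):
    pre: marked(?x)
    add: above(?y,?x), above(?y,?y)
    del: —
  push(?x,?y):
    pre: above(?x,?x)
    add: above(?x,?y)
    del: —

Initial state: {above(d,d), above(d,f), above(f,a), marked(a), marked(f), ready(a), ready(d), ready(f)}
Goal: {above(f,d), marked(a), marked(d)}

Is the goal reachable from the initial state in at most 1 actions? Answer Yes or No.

1. move(d)  →  {above(d,f), above(f,a), marked(a), marked(d), marked(f), ready(a), ready(d), ready(f)}
2. bind(d,f)  →  {above(d,f), above(f,a), above(f,d), above(f,f), marked(a), marked(d), marked(f), ready(a), ready(d), ready(f)}
optimal plan length = 2; 2 > 1

No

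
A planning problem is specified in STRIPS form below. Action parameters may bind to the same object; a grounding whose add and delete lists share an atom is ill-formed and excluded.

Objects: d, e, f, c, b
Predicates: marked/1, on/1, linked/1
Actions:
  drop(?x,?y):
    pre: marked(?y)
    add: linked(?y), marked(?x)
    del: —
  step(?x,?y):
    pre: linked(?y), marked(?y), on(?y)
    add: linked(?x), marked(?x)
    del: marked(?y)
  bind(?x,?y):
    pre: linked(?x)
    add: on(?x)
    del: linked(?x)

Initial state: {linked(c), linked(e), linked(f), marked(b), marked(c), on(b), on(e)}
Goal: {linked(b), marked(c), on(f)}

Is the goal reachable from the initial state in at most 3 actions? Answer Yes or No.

1. drop(d,b)  →  {linked(b), linked(c), linked(e), linked(f), marked(b), marked(c), marked(d), on(b), on(e)}
2. bind(f,d)  →  {linked(b), linked(c), linked(e), marked(b), marked(c), marked(d), on(b), on(e), on(f)}
optimal plan length = 2; 2 ≤ 3

Yes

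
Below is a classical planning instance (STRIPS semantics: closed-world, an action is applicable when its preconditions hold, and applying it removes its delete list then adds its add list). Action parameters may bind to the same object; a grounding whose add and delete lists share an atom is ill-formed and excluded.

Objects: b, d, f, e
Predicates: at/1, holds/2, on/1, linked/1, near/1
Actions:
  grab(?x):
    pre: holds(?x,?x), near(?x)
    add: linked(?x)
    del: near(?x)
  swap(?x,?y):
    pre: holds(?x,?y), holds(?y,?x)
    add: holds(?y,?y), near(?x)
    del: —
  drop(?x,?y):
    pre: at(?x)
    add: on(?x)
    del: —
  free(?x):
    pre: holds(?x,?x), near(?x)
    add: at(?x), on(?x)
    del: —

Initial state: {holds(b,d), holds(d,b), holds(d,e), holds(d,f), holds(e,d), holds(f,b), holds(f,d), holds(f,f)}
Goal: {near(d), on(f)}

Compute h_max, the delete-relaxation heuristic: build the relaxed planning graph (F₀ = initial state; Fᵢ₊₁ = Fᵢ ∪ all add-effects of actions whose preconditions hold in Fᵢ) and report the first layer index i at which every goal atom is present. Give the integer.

2

F0 = init (8 atoms)
F1 = F0 ∪ {holds(b,b), holds(d,d), holds(e,e), near(b), near(d), near(e), near(f)}  (15 atoms)
F2 = F1 ∪ {at(b), at(d), at(e), at(f), linked(b), linked(d), linked(e), linked(f), on(b), on(d), on(e), on(f)}  (27 atoms)
goal ⊆ F2  ⇒  h_max = 2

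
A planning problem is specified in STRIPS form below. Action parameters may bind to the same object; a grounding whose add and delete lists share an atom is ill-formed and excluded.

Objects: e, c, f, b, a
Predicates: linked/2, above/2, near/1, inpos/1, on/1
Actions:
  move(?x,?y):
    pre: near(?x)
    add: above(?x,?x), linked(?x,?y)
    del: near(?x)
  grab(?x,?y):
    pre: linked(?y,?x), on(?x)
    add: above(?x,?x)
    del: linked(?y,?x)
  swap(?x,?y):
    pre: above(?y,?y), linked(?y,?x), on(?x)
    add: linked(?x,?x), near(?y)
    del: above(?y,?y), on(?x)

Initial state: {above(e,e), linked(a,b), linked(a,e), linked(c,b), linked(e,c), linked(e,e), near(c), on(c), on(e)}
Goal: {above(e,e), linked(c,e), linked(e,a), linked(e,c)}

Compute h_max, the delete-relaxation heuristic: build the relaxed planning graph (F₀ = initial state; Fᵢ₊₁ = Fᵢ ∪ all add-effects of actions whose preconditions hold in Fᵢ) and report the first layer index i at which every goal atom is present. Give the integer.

2

F0 = init (9 atoms)
F1 = F0 ∪ {above(c,c), linked(c,a), linked(c,c), linked(c,e), linked(c,f), near(e)}  (15 atoms)
F2 = F1 ∪ {linked(e,a), linked(e,b), linked(e,f)}  (18 atoms)
goal ⊆ F2  ⇒  h_max = 2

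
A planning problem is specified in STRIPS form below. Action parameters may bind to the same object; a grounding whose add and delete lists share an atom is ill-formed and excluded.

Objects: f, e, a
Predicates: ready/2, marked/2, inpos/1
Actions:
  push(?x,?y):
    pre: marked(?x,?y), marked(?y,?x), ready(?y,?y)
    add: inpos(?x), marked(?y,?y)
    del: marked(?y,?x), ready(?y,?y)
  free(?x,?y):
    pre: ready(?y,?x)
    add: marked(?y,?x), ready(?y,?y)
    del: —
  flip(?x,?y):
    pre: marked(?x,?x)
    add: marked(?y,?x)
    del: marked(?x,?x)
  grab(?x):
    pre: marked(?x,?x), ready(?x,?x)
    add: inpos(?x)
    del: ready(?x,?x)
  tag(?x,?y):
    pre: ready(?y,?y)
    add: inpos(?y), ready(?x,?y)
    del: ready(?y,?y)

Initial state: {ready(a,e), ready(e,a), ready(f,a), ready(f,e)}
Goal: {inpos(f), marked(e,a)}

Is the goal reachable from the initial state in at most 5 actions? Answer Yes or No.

1. free(e,f)  →  {marked(f,e), ready(a,e), ready(e,a), ready(f,a), ready(f,e), ready(f,f)}
2. free(a,e)  →  {marked(e,a), marked(f,e), ready(a,e), ready(e,a), ready(e,e), ready(f,a), ready(f,e), ready(f,f)}
3. tag(e,f)  →  {inpos(f), marked(e,a), marked(f,e), ready(a,e), ready(e,a), ready(e,e), ready(e,f), ready(f,a), ready(f,e)}
optimal plan length = 3; 3 ≤ 5

Yes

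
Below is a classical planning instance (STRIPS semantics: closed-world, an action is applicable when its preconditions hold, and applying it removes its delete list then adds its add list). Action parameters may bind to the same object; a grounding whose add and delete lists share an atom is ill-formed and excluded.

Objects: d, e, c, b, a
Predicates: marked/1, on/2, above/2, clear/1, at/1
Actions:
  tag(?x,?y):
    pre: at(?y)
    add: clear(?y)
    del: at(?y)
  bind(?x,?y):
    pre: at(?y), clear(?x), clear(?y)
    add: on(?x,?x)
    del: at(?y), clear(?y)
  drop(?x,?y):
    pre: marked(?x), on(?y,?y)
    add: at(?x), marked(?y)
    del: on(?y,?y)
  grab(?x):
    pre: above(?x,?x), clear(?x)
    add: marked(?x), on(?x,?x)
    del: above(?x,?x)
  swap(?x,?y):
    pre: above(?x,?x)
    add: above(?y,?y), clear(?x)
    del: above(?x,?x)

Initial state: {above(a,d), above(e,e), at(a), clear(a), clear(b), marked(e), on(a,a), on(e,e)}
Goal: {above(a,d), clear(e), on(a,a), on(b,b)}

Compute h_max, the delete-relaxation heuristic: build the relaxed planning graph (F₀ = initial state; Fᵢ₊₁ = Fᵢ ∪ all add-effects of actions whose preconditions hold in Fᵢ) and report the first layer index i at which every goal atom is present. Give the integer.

1

F0 = init (8 atoms)
F1 = F0 ∪ {above(a,a), above(b,b), above(c,c), above(d,d), at(e), clear(e), marked(a), on(b,b)}  (16 atoms)
goal ⊆ F1  ⇒  h_max = 1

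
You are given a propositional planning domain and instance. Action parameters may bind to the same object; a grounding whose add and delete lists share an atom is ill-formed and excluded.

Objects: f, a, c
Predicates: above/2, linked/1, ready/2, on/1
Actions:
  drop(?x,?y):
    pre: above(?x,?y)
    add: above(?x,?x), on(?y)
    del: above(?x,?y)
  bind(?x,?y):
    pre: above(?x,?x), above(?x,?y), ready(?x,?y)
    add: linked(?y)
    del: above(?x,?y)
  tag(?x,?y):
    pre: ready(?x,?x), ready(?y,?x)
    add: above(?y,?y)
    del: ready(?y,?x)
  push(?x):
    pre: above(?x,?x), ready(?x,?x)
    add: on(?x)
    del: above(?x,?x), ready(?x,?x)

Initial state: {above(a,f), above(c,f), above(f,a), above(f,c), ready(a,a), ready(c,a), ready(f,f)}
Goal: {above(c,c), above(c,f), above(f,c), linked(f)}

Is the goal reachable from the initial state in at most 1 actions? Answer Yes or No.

No

1. drop(f,a)  →  {above(a,f), above(c,f), above(f,c), above(f,f), on(a), ready(a,a), ready(c,a), ready(f,f)}
2. bind(f,f)  →  {above(a,f), above(c,f), above(f,c), linked(f), on(a), ready(a,a), ready(c,a), ready(f,f)}
3. tag(a,c)  →  {above(a,f), above(c,c), above(c,f), above(f,c), linked(f), on(a), ready(a,a), ready(f,f)}
optimal plan length = 3; 3 > 1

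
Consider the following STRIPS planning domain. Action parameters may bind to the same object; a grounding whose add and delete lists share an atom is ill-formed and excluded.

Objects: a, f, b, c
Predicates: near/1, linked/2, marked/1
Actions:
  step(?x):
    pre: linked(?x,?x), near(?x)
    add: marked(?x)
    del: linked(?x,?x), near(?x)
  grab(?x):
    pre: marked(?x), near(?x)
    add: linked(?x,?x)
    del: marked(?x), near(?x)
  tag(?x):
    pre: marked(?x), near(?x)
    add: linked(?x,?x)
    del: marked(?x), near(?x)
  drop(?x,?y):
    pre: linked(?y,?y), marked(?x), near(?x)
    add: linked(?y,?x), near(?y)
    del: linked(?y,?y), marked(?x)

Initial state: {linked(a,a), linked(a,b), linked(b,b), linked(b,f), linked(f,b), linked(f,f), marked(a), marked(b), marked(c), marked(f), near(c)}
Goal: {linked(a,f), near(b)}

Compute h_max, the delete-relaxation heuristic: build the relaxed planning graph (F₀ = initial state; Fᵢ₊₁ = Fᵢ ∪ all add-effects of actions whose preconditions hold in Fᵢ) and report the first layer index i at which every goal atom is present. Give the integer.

F0 = init (11 atoms)
F1 = F0 ∪ {linked(a,c), linked(b,c), linked(c,c), linked(f,c), near(a), near(b), near(f)}  (18 atoms)
F2 = F1 ∪ {linked(a,f), linked(b,a), linked(c,a), linked(c,b), linked(c,f), linked(f,a)}  (24 atoms)
goal ⊆ F2  ⇒  h_max = 2

2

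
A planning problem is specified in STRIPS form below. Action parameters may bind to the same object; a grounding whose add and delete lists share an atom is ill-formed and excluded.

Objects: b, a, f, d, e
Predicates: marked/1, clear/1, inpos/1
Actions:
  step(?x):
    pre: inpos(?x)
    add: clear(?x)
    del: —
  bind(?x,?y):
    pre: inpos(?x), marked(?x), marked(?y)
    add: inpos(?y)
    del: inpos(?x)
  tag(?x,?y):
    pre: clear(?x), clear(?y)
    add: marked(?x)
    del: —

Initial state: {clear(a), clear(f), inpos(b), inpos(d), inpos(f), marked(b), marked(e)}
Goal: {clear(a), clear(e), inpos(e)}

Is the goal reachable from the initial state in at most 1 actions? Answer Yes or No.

No

1. bind(b,e)  →  {clear(a), clear(f), inpos(d), inpos(e), inpos(f), marked(b), marked(e)}
2. step(e)  →  {clear(a), clear(e), clear(f), inpos(d), inpos(e), inpos(f), marked(b), marked(e)}
optimal plan length = 2; 2 > 1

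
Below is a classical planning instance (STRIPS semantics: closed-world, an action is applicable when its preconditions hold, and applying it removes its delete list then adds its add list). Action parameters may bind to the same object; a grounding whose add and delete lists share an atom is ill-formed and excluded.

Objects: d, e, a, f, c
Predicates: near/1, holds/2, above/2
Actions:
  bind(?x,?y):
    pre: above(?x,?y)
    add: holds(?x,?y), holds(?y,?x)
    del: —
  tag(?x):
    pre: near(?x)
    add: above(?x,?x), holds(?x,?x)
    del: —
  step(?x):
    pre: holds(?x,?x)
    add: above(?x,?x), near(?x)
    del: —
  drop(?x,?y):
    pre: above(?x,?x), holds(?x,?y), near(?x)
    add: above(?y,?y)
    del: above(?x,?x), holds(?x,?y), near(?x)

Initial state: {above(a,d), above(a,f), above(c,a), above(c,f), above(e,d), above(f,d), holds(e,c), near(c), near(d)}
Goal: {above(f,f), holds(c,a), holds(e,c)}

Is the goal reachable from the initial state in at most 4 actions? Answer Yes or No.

1. bind(f,d)  →  {above(a,d), above(a,f), above(c,a), above(c,f), above(e,d), above(f,d), holds(d,f), holds(e,c), holds(f,d), near(c), near(d)}
2. bind(c,a)  →  {above(a,d), above(a,f), above(c,a), above(c,f), above(e,d), above(f,d), holds(a,c), holds(c,a), holds(d,f), holds(e,c), holds(f,d), near(c), near(d)}
3. tag(d)  →  {above(a,d), above(a,f), above(c,a), above(c,f), above(d,d), above(e,d), above(f,d), holds(a,c), holds(c,a), holds(d,d), holds(d,f), holds(e,c), holds(f,d), near(c), near(d)}
4. drop(d,f)  →  {above(a,d), above(a,f), above(c,a), above(c,f), above(e,d), above(f,d), above(f,f), holds(a,c), holds(c,a), holds(d,d), holds(e,c), holds(f,d), near(c)}
optimal plan length = 4; 4 ≤ 4

Yes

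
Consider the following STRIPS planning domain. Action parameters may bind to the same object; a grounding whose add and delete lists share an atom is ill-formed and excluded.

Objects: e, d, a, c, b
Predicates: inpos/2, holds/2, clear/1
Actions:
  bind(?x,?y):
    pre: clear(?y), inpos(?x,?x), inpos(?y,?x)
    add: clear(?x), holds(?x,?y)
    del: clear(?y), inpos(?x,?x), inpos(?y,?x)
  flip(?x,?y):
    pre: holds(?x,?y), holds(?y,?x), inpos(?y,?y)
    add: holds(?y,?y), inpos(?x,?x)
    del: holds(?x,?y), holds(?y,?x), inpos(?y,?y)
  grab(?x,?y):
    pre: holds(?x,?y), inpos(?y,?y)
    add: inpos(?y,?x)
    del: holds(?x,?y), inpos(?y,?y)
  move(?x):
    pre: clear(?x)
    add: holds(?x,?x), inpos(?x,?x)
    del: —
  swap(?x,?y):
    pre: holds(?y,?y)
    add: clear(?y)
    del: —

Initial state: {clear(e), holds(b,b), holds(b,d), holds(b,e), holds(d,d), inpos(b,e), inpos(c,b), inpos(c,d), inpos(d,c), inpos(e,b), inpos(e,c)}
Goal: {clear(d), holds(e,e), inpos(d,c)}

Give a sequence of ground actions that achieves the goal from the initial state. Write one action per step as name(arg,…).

1. move(e)  →  {clear(e), holds(b,b), holds(b,d), holds(b,e), holds(d,d), holds(e,e), inpos(b,e), inpos(c,b), inpos(c,d), inpos(d,c), inpos(e,b), inpos(e,c), inpos(e,e)}
2. swap(e,d)  →  {clear(d), clear(e), holds(b,b), holds(b,d), holds(b,e), holds(d,d), holds(e,e), inpos(b,e), inpos(c,b), inpos(c,d), inpos(d,c), inpos(e,b), inpos(e,c), inpos(e,e)}

move(e); swap(e,d)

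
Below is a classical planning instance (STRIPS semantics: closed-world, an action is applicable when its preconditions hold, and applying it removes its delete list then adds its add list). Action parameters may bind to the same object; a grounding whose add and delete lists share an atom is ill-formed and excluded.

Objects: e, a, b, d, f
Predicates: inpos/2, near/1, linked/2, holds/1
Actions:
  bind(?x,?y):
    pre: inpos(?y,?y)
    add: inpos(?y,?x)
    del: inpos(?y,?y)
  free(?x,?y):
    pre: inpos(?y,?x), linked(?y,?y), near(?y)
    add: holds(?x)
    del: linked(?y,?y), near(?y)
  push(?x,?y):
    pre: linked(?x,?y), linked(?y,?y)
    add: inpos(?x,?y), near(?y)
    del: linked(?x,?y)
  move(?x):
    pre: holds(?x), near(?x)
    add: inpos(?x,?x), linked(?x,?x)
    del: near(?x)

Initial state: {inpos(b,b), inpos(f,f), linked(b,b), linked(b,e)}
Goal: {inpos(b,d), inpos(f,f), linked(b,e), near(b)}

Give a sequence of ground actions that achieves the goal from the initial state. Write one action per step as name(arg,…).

1. bind(d,b)  →  {inpos(b,d), inpos(f,f), linked(b,b), linked(b,e)}
2. push(b,b)  →  {inpos(b,b), inpos(b,d), inpos(f,f), linked(b,e), near(b)}

bind(d,b); push(b,b)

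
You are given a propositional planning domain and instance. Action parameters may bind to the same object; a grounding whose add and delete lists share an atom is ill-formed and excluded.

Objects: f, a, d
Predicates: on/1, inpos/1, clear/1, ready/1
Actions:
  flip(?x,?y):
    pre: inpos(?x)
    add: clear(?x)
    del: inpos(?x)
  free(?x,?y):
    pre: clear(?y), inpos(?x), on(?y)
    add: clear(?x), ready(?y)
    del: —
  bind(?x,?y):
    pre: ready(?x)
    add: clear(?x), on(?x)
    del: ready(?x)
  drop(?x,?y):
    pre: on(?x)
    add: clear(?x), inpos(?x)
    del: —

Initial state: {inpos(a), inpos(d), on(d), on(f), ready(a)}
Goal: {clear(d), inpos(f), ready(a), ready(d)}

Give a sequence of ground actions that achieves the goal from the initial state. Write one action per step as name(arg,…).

1. flip(d,f)  →  {clear(d), inpos(a), on(d), on(f), ready(a)}
2. free(a,d)  →  {clear(a), clear(d), inpos(a), on(d), on(f), ready(a), ready(d)}
3. drop(f,f)  →  {clear(a), clear(d), clear(f), inpos(a), inpos(f), on(d), on(f), ready(a), ready(d)}

flip(d,f); free(a,d); drop(f,f)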